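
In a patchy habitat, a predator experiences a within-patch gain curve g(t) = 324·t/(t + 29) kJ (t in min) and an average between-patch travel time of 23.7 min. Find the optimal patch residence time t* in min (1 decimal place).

Optimal t* satisfies g'(t*) = g(t*)/(T + t*).
g'(t) = 324·29/(t + 29)². Setting 324·29/(t+29)² = 324t/[(t+29)(23.7+t)] gives 29(23.7+t) = t(t+29), so t² = 29×23.7 = 687.3.
t* = √687.3 = 26.22 min.

26.2 min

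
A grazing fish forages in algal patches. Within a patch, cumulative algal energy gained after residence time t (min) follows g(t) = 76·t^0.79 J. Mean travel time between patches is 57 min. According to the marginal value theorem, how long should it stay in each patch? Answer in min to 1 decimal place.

Maximise g(t)/(T+t): set derivative to zero → g'(t)(T+t) = g(t).
g'(t) = 0.79·76·t^-0.21. Setting 0.79·76·t^-0.21 = 76·t^0.79/(57+t) gives 0.79(57+t) = t, so 0.21·t = 0.79×57.
t* = 0.79×57/0.21 = 214.4 min.

214.4 min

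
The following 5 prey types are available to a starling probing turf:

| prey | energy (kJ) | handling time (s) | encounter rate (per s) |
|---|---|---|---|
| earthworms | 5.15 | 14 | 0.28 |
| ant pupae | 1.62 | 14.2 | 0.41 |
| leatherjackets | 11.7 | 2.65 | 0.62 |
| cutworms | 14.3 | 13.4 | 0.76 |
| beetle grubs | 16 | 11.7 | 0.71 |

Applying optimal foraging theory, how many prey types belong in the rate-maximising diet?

1

Rank by E/h (kJ/s): leatherjackets 4.42, beetle grubs 1.37, cutworms 1.07, earthworms 0.368, ant pupae 0.114. Include each in turn until the next type's E/h falls below the running intake rate.
Rate on top 1: 2.745. beetle grubs: 1.37 < 2.745 → exclude; stop.
Optimal diet: leatherjackets — 1 of 5 types.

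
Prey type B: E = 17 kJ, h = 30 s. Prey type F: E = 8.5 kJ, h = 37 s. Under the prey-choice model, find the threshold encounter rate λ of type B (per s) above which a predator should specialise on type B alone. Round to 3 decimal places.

0.023 per s

The zero-one rule: include type F iff E₂/h₂ > λE₁/(1+λh₁). Equality gives the switch point.
λE₁h₂ = E₂ + λE₂h₁ ⇒ λ = E₂/(E₁h₂ − E₂h₁) = 8.5/(629 − 255) = 0.02273 per s.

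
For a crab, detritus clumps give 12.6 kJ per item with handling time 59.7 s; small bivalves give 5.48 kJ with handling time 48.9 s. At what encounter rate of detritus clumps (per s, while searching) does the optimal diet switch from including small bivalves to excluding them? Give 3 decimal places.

0.019 per s

Drop small bivalves once their profitability E₂/h₂ falls below the rate achievable on detritus clumps alone: E₂/h₂ = λE₁/(1 + λh₁).
Solve for λ: λE₁h₂ = E₂(1 + λh₁) → λ(E₁h₂ − E₂h₁) = E₂ → λ = E₂/(E₁h₂ − E₂h₁).
λ = 5.48/(12.6×48.9 − 5.48×59.7) = 5.48/289 = 0.01896 per s.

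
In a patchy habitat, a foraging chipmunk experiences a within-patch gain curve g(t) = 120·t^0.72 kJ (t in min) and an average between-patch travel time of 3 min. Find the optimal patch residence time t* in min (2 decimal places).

7.71 min

Optimal t* satisfies g'(t*) = g(t*)/(T + t*).
g'(t) = 0.72·120·t^-0.28. Setting 0.72·120·t^-0.28 = 120·t^0.72/(3+t) gives 0.72(3+t) = t, so 0.28·t = 0.72×3.
t* = 0.72×3/0.28 = 7.714 min.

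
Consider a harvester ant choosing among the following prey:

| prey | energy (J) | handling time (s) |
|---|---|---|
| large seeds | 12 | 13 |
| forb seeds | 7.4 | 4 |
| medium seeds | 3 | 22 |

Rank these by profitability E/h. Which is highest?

forb seeds

Profitability E/h (J/s): large seeds = 12/13 = 0.923, forb seeds = 7.4/4 = 1.85, medium seeds = 3/22 = 0.136.
Ranked: forb seeds > large seeds > medium seeds.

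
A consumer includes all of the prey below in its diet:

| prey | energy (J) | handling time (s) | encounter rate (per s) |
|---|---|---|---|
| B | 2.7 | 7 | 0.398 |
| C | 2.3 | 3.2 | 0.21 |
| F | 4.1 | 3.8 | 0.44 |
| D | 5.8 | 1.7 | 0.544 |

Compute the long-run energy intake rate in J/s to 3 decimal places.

R = (0.398×2.7 + 0.21×2.3 + 0.44×4.1 + 0.544×5.8) / (1 + 0.398×7 + 0.21×3.2 + 0.44×3.8 + 0.544×1.7) = 6.517/7.055 = 0.9237 J/s.

0.924 J/s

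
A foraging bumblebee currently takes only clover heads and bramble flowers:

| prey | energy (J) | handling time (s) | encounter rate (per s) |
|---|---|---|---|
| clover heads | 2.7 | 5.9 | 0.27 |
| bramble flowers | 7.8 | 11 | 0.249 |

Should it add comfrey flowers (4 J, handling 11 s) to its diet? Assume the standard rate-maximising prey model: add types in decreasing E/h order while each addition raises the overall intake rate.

No

Current rate: (0.27×2.7 + 0.249×7.8)/(1 + 0.27×5.9 + 0.249×11) = 0.501 J/s.
comfrey flowers: E/h = 4/11 = 0.3636 J/s.
Since 0.3636 < R, time spent handling comfrey flowers is better spent searching.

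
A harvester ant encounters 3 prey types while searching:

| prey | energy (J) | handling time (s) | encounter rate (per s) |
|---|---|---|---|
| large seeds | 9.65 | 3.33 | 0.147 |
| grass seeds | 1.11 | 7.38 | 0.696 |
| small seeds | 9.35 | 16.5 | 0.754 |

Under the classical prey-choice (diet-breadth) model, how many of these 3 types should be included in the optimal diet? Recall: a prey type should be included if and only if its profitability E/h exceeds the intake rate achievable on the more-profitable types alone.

Rank by E/h (J/s): large seeds 2.9, small seeds 0.567, grass seeds 0.15. Include each in turn until the next type's E/h falls below the running intake rate.
Rate on top 1: 0.9524. small seeds: 0.567 < 0.9524 → exclude; stop.
Optimal diet: large seeds — 1 of 3 types.

1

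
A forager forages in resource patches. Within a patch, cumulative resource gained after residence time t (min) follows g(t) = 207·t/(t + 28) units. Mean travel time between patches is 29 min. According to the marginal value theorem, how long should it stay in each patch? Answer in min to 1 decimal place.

Maximise g(t)/(T+t): set derivative to zero → g'(t)(T+t) = g(t).
g'(t) = 207·28/(t + 28)². Setting 207·28/(t+28)² = 207t/[(t+28)(29+t)] gives 28(29+t) = t(t+28), so t² = 28×29 = 812.
t* = √812 = 28.5 min.

28.5 min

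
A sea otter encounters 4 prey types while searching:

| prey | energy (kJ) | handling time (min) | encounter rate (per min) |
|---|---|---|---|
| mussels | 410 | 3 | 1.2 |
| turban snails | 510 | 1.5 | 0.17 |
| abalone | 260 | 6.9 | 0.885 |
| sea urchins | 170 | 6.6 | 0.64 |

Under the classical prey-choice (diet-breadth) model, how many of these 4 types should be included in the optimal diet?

Rank by E/h (kJ/min): turban snails 340, mussels 137, abalone 37.7, sea urchins 25.8. Include each in turn until the next type's E/h falls below the running intake rate.
Rate on top 1: 69.08. mussels: 137 > 69.08 → include.
Rate on top 2: 119.2. abalone: 37.7 < 119.2 → exclude; stop.
Optimal diet: turban snails, mussels — 2 of 4 types.

2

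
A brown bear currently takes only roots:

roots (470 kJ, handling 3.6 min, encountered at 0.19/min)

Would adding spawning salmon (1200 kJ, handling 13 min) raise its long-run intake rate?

Yes

On roots alone, R = ΣλE/(1+Σλh) = 89.3/1.684 = 53.03 kJ/min.
spawning salmon: E/h = 1200/13 = 92.31 kJ/min.
Since 92.31 > R, including spawning salmon increases the long-run rate.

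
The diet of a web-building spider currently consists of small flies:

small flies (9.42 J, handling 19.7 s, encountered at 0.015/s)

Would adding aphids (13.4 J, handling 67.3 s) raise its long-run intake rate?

Current rate: (0.015×9.42)/(1 + 0.015×19.7) = 0.1091 J/s.
Profitability of aphids: 13.4/67.3 = 0.1991 J/s.
0.1991 > 0.1091, so adding aphids raises the average — include it.

Yes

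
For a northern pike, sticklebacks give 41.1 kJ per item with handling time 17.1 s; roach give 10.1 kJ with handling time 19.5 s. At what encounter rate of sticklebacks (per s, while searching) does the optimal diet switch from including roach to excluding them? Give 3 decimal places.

0.016 per s

The zero-one rule: include roach iff E₂/h₂ > λE₁/(1+λh₁). Equality gives the switch point.
λE₁h₂ = E₂ + λE₂h₁ ⇒ λ = E₂/(E₁h₂ − E₂h₁) = 10.1/(801.5 − 172.7) = 0.01606 per s.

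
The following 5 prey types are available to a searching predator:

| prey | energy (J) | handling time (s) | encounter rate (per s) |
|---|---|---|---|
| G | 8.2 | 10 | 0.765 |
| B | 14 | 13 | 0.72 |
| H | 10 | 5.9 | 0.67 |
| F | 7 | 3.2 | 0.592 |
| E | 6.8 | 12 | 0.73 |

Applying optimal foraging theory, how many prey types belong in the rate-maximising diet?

2

E/h in descending order: F 2.19, H 1.69, B 1.08, G 0.82, E 0.567 J/s. The optimal diet is the largest prefix of this list for which every included type satisfies E_i/h_i > R on the types above it.
Rate on top 1: 1.432. H: 1.69 > 1.432 → include.
Rate on top 2: 1.584. B: 1.08 < 1.584 → exclude; stop.
Optimal diet: F, H — 2 of 5 types.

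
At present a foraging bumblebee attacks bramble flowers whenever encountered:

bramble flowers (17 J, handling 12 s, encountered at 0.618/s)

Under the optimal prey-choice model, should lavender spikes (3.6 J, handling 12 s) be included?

No

On bramble flowers alone, R = ΣλE/(1+Σλh) = 10.51/8.416 = 1.248 J/s.
lavender spikes: E/h = 3.6/12 = 0.3 J/s.
0.3 < 1.248, so adding lavender spikes would lower the average — exclude it.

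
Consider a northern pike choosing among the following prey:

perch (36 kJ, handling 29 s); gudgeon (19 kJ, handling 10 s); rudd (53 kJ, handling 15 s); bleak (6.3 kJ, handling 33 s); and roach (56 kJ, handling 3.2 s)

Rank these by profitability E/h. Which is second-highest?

rudd

Profitability E/h (kJ/s): perch = 36/29 = 1.24, gudgeon = 19/10 = 1.9, rudd = 53/15 = 3.53, bleak = 6.3/33 = 0.191, roach = 56/3.2 = 17.5.
Ranked: roach > rudd > gudgeon > perch > bleak.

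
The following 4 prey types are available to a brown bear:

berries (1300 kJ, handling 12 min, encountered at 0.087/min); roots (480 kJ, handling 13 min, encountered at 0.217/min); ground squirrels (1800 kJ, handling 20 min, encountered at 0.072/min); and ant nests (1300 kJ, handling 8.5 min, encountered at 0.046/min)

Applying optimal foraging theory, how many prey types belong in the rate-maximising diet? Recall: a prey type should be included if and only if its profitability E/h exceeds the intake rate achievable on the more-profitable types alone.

3

E/h in descending order: ant nests 153, berries 108, ground squirrels 90, roots 36.9 kJ/min. The optimal diet is the largest prefix of this list for which every included type satisfies E_i/h_i > R on the types above it.
Rate on top 1: 42.99. berries: 108 > 42.99 → include.
Rate on top 2: 71.01. ground squirrels: 90 > 71.01 → include.
Rate on top 3: 78.06. roots: 36.9 < 78.06 → exclude; stop.
Optimal diet: ant nests, berries, ground squirrels — 3 of 4 types.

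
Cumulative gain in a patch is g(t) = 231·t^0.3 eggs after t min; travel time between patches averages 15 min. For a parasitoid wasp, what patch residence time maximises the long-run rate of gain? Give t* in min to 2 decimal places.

Maximise g(t)/(T+t): set derivative to zero → g'(t)(T+t) = g(t).
g'(t) = 0.3·231·t^-0.7. Setting 0.3·231·t^-0.7 = 231·t^0.3/(15+t) gives 0.3(15+t) = t, so 0.70·t = 0.3×15.
t* = 0.3×15/0.70 = 6.429 min.

6.43 min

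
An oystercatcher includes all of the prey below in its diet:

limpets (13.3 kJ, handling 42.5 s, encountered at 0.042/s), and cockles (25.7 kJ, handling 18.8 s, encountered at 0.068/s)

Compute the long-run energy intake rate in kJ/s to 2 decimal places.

R = (0.042×13.3 + 0.068×25.7) / (1 + 0.042×42.5 + 0.068×18.8) = 2.306/4.063 = 0.5676 kJ/s.

0.57 kJ/s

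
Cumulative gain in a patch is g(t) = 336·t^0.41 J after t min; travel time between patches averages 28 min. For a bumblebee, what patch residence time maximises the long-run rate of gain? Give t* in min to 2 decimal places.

19.46 min

Maximise g(t)/(T+t): set derivative to zero → g'(t)(T+t) = g(t).
g'(t) = 0.41·336·t^-0.59. Setting 0.41·336·t^-0.59 = 336·t^0.41/(28+t) gives 0.41(28+t) = t, so 0.59·t = 0.41×28.
t* = 0.41×28/0.59 = 19.46 min.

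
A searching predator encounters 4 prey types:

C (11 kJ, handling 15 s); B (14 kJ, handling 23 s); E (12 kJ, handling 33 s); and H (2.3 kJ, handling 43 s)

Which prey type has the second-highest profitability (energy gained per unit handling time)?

B

In descending order of E/h:
C: 11/15 = 0.733 kJ/s
B: 14/23 = 0.609 kJ/s
E: 12/33 = 0.364 kJ/s
H: 2.3/43 = 0.0535 kJ/s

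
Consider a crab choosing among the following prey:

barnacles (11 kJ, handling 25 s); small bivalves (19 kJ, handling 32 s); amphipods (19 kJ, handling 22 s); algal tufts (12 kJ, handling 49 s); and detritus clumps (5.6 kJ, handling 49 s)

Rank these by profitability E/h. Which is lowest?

detritus clumps

In descending order of E/h:
amphipods: 19/22 = 0.864 kJ/s
small bivalves: 19/32 = 0.594 kJ/s
barnacles: 11/25 = 0.44 kJ/s
algal tufts: 12/49 = 0.245 kJ/s
detritus clumps: 5.6/49 = 0.114 kJ/s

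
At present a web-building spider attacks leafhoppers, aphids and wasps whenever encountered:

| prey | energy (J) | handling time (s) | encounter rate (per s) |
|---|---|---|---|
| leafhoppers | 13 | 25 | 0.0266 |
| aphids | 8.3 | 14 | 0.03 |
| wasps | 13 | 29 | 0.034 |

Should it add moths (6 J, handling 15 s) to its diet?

On leafhoppers, aphids and wasps alone, R = ΣλE/(1+Σλh) = 1.037/3.071 = 0.3376 J/s.
Profitability of moths: 6/15 = 0.4 J/s.
Since 0.4 > R, including moths increases the long-run rate.

Yes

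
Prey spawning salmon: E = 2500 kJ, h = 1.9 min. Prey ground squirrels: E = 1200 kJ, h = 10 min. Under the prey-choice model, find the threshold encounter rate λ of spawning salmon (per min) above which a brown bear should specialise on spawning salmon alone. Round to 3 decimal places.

0.053 per min

At the threshold, the rate on spawning salmon alone equals the profitability of ground squirrels: λ·2500/(1 + λ·1.9) = 1200/10 = 120.
Rearranging, λ(2500 − 120×1.9) = 120, so λ = 120/2272 = 0.05282 per min.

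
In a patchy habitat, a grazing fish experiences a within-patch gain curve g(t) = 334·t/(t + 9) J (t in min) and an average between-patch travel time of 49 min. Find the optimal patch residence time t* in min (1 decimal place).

Maximise g(t)/(T+t): set derivative to zero → g'(t)(T+t) = g(t).
g'(t) = 334·9/(t + 9)². Setting 334·9/(t+9)² = 334t/[(t+9)(49+t)] gives 9(49+t) = t(t+9), so t² = 9×49 = 441.
t* = √441 = 21 min.

21.0 min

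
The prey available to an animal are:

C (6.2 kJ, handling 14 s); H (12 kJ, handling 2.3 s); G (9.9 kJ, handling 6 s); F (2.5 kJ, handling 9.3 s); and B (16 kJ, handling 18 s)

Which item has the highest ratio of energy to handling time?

H

In descending order of E/h:
H: 12/2.3 = 5.22 kJ/s
G: 9.9/6 = 1.65 kJ/s
B: 16/18 = 0.889 kJ/s
C: 6.2/14 = 0.443 kJ/s
F: 2.5/9.3 = 0.269 kJ/s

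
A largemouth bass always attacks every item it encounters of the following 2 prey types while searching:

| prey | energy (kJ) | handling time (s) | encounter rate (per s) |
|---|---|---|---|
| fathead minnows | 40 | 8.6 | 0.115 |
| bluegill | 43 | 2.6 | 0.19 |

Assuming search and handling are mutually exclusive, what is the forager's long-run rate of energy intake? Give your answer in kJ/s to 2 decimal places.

5.14 kJ/s

R = Σλ_iE_i / (1 + Σλ_ih_i)
Numerator: 0.115×40 + 0.19×43 = 12.77
Denominator: 1 + 0.115×8.6 + 0.19×2.6 = 2.483
R = 12.77/2.483 = 5.143 kJ/s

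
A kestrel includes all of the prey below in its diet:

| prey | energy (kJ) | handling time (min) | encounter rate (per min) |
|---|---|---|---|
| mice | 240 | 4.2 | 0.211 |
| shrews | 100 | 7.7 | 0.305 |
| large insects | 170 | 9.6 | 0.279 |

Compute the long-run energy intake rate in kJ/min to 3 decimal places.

R = Σλ_iE_i / (1 + Σλ_ih_i)
Numerator: 0.211×240 + 0.305×100 + 0.279×170 = 128.6
Denominator: 1 + 0.211×4.2 + 0.305×7.7 + 0.279×9.6 = 6.913
R = 128.6/6.913 = 18.6 kJ/min

18.598 kJ/min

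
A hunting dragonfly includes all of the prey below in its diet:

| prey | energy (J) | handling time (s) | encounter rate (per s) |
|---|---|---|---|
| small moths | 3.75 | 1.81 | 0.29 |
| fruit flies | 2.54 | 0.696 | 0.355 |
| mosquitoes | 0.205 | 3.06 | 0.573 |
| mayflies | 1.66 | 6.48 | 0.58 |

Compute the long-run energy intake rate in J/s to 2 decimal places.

0.42 J/s

Energy encountered per unit search time: 0.29×3.75 + 0.355×2.54 + 0.573×0.205 + 0.58×1.66 = 3.069 J/s.
Handling time per unit search time: 0.29×1.81 + 0.355×0.696 + 0.573×3.06 + 0.58×6.48 = 6.284.
Rate = 3.069/(1 + 6.284) = 0.4214 J/s.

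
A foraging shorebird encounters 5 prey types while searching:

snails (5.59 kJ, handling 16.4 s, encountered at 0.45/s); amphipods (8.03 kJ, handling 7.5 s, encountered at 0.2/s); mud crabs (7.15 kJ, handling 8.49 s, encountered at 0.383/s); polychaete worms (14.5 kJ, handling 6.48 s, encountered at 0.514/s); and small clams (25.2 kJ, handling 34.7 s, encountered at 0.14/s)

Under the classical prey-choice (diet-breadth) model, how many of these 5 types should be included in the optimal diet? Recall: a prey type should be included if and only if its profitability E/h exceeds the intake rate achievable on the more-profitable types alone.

Profitabilities (E/h, kJ/s): polychaete worms 2.24, amphipods 1.07, mud crabs 0.842, small clams 0.726, snails 0.341. Add prey in this order while the next type's profitability exceeds the intake rate on those already taken.
Rate on top 1: 1.721. amphipods: 1.07 < 1.721 → exclude; stop.
Optimal diet: polychaete worms — 1 of 5 types.

1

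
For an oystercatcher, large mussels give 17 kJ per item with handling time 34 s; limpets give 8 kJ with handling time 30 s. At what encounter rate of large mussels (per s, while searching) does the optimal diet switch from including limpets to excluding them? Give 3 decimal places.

The zero-one rule: include limpets iff E₂/h₂ > λE₁/(1+λh₁). Equality gives the switch point.
λE₁h₂ = E₂ + λE₂h₁ ⇒ λ = E₂/(E₁h₂ − E₂h₁) = 8/(510 − 272) = 0.03361 per s.

0.034 per s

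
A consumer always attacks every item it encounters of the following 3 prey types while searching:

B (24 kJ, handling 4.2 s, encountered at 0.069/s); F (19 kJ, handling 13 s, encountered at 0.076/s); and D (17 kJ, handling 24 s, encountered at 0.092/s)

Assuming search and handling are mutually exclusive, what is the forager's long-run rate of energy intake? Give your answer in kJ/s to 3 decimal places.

1.040 kJ/s

R = (0.069×24 + 0.076×19 + 0.092×17) / (1 + 0.069×4.2 + 0.076×13 + 0.092×24) = 4.664/4.486 = 1.04 kJ/s.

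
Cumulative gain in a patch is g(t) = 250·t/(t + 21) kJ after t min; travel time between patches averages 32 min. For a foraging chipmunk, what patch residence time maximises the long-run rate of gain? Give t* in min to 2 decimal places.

25.92 min

Maximise g(t)/(T+t): set derivative to zero → g'(t)(T+t) = g(t).
g'(t) = 250·21/(t + 21)². Setting 250·21/(t+21)² = 250t/[(t+21)(32+t)] gives 21(32+t) = t(t+21), so t² = 21×32 = 672.
t* = √672 = 25.92 min.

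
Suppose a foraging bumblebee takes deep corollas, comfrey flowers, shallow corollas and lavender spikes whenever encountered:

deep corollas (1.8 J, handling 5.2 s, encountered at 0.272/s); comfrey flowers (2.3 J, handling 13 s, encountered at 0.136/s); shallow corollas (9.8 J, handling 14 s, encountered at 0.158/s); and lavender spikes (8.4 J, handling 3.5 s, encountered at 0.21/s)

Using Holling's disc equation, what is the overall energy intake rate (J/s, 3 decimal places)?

Energy encountered per unit search time: 0.272×1.8 + 0.136×2.3 + 0.158×9.8 + 0.21×8.4 = 4.115 J/s.
Handling time per unit search time: 0.272×5.2 + 0.136×13 + 0.158×14 + 0.21×3.5 = 6.129.
Rate = 4.115/(1 + 6.129) = 0.5772 J/s.

0.577 J/s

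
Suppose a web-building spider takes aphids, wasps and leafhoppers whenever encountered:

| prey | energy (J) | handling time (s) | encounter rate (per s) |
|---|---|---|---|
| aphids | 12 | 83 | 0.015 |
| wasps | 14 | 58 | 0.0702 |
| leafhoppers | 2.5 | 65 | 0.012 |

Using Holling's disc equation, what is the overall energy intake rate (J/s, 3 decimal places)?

0.168 J/s

R = (0.015×12 + 0.0702×14 + 0.012×2.5) / (1 + 0.015×83 + 0.0702×58 + 0.012×65) = 1.193/7.097 = 0.1681 J/s.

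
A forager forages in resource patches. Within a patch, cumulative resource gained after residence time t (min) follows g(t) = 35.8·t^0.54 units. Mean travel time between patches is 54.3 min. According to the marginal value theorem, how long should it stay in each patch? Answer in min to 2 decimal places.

63.74 min

Maximise g(t)/(T+t): set derivative to zero → g'(t)(T+t) = g(t).
g'(t) = 0.54·35.8·t^-0.46. Setting 0.54·35.8·t^-0.46 = 35.8·t^0.54/(54.3+t) gives 0.54(54.3+t) = t, so 0.46·t = 0.54×54.3.
t* = 0.54×54.3/0.46 = 63.74 min.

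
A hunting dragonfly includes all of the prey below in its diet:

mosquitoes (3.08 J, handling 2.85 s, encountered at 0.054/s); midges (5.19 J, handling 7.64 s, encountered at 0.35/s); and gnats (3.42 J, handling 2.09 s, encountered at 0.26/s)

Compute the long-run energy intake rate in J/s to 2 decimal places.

R = (0.054×3.08 + 0.35×5.19 + 0.26×3.42) / (1 + 0.054×2.85 + 0.35×7.64 + 0.26×2.09) = 2.872/4.371 = 0.657 J/s.

0.66 J/s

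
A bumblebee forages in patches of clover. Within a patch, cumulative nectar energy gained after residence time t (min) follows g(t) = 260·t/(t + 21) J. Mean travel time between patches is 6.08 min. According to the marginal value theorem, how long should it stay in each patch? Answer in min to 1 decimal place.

11.3 min

Maximise g(t)/(T+t): set derivative to zero → g'(t)(T+t) = g(t).
g'(t) = 260·21/(t + 21)². Setting 260·21/(t+21)² = 260t/[(t+21)(6.08+t)] gives 21(6.08+t) = t(t+21), so t² = 21×6.08 = 127.7.
t* = √127.7 = 11.3 min.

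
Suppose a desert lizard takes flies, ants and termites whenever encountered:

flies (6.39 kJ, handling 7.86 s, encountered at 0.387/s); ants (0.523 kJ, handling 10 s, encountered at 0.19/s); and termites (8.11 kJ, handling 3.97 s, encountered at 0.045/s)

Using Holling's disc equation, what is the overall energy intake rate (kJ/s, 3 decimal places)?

0.480 kJ/s

R = Σλ_iE_i / (1 + Σλ_ih_i)
Numerator: 0.387×6.39 + 0.19×0.523 + 0.045×8.11 = 2.937
Denominator: 1 + 0.387×7.86 + 0.19×10 + 0.045×3.97 = 6.12
R = 2.937/6.12 = 0.4799 kJ/s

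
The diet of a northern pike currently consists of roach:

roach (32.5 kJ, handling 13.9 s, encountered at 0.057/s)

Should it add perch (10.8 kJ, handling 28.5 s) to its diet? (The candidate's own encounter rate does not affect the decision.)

No

Current rate: (0.057×32.5)/(1 + 0.057×13.9) = 1.034 kJ/s.
perch: E/h = 10.8/28.5 = 0.3789 kJ/s.
0.3789 < 1.034, so adding perch would lower the average — exclude it.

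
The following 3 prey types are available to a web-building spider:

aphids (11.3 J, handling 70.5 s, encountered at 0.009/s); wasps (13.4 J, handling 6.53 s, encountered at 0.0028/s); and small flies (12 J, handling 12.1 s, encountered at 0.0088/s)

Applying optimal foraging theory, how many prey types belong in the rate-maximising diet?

Rank by E/h (J/s): wasps 2.05, small flies 0.992, aphids 0.16. Include each in turn until the next type's E/h falls below the running intake rate.
Rate on top 1: 0.03685. small flies: 0.992 > 0.03685 → include.
Rate on top 2: 0.1272. aphids: 0.16 > 0.1272 → include.
Optimal diet: wasps, small flies, aphids — 3 of 3 types.

3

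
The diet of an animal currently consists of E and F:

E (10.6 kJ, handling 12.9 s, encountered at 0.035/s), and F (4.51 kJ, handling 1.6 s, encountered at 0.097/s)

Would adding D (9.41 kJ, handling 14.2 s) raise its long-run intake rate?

Current rate: (0.035×10.6 + 0.097×4.51)/(1 + 0.035×12.9 + 0.097×1.6) = 0.5032 kJ/s.
Profitability of D: 9.41/14.2 = 0.6627 kJ/s.
0.6627 > 0.5032, so adding D raises the average — include it.

Yes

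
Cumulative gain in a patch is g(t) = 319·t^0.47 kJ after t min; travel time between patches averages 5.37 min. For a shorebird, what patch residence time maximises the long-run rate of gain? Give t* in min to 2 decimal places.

Optimal t* satisfies g'(t*) = g(t*)/(T + t*).
g'(t) = 0.47·319·t^-0.53. Setting 0.47·319·t^-0.53 = 319·t^0.47/(5.37+t) gives 0.47(5.37+t) = t, so 0.53·t = 0.47×5.37.
t* = 0.47×5.37/0.53 = 4.762 min.

4.76 min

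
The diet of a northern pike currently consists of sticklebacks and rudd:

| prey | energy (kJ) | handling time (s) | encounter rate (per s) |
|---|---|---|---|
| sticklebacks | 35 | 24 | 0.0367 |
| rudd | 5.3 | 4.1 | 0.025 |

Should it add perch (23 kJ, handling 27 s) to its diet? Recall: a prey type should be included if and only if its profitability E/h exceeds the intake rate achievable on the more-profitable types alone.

Yes

Current rate: (0.0367×35 + 0.025×5.3)/(1 + 0.0367×24 + 0.025×4.1) = 0.7145 kJ/s.
Profitability of perch: 23/27 = 0.8519 kJ/s.
0.8519 > 0.7145, so adding perch raises the average — include it.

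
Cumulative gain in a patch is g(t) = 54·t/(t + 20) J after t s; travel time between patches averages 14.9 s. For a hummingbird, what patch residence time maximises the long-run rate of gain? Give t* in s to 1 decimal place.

17.3 s

Optimal t* satisfies g'(t*) = g(t*)/(T + t*).
g'(t) = 54·20/(t + 20)². Setting 54·20/(t+20)² = 54t/[(t+20)(14.9+t)] gives 20(14.9+t) = t(t+20), so t² = 20×14.9 = 298.
t* = √298 = 17.26 s.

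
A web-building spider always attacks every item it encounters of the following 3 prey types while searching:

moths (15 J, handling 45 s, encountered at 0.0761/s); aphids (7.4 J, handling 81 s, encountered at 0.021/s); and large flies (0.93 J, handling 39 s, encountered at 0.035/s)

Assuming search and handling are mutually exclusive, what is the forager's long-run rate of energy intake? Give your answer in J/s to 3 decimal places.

0.177 J/s

Energy encountered per unit search time: 0.0761×15 + 0.021×7.4 + 0.035×0.93 = 1.329 J/s.
Handling time per unit search time: 0.0761×45 + 0.021×81 + 0.035×39 = 6.491.
Rate = 1.329/(1 + 6.491) = 0.1775 J/s.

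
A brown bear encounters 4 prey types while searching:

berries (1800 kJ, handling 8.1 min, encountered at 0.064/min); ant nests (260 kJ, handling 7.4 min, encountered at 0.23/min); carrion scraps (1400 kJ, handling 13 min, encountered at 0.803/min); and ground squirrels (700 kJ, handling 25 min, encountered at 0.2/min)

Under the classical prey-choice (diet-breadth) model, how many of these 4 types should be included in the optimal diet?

Rank by E/h (kJ/min): berries 222, carrion scraps 108, ant nests 35.1, ground squirrels 28. Include each in turn until the next type's E/h falls below the running intake rate.
Rate on top 1: 75.87. carrion scraps: 108 > 75.87 → include.
Rate on top 2: 103.7. ant nests: 35.1 < 103.7 → exclude; stop.
Optimal diet: berries, carrion scraps — 2 of 4 types.

2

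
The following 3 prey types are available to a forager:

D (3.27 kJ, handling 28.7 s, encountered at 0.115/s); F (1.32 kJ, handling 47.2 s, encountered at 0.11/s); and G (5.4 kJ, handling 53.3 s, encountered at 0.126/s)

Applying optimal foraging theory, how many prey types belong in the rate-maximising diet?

E/h in descending order: D 0.114, G 0.101, F 0.028 kJ/s. The optimal diet is the largest prefix of this list for which every included type satisfies E_i/h_i > R on the types above it.
Rate on top 1: 0.08744. G: 0.101 > 0.08744 → include.
Rate on top 2: 0.0959. F: 0.028 < 0.0959 → exclude; stop.
Optimal diet: D, G — 2 of 3 types.

2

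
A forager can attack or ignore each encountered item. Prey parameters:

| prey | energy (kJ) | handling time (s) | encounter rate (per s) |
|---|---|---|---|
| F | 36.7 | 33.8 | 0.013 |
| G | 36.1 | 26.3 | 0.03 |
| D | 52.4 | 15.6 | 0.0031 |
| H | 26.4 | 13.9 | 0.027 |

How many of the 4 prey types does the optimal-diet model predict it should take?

4

Rank by E/h (kJ/s): D 3.36, H 1.9, G 1.37, F 1.09. Include each in turn until the next type's E/h falls below the running intake rate.
Rate on top 1: 0.1549. H: 1.9 > 0.1549 → include.
Rate on top 2: 0.6148. G: 1.37 > 0.6148 → include.
Rate on top 3: 0.885. F: 1.09 > 0.885 → include.
Optimal diet: D, H, G, F — 4 of 4 types.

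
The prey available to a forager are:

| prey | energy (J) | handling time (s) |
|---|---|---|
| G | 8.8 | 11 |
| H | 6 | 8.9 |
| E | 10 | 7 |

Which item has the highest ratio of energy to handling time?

E

Profitability E/h (J/s): G = 8.8/11 = 0.8, H = 6/8.9 = 0.674, E = 10/7 = 1.43.
Ranked: E > G > H.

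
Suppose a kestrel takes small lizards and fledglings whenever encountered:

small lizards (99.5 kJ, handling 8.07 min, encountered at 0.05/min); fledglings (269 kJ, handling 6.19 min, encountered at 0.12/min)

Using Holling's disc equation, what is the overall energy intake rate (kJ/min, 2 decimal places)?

17.36 kJ/min

Energy encountered per unit search time: 0.05×99.5 + 0.12×269 = 37.26 kJ/min.
Handling time per unit search time: 0.05×8.07 + 0.12×6.19 = 1.146.
Rate = 37.26/(1 + 1.146) = 17.36 kJ/min.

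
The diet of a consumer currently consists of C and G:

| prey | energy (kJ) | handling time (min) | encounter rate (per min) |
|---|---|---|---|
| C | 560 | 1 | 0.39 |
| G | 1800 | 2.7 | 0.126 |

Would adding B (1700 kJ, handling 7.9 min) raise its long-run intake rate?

On C and G alone, R = ΣλE/(1+Σλh) = 445.2/1.73 = 257.3 kJ/min.
B: E/h = 1700/7.9 = 215.2 kJ/min.
215.2 < 257.3, so adding B would lower the average — exclude it.

No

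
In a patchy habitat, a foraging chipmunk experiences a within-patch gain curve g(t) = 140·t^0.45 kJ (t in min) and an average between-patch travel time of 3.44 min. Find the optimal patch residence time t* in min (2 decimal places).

Maximise g(t)/(T+t): set derivative to zero → g'(t)(T+t) = g(t).
g'(t) = 0.45·140·t^-0.55. Setting 0.45·140·t^-0.55 = 140·t^0.45/(3.44+t) gives 0.45(3.44+t) = t, so 0.55·t = 0.45×3.44.
t* = 0.45×3.44/0.55 = 2.815 min.

2.81 min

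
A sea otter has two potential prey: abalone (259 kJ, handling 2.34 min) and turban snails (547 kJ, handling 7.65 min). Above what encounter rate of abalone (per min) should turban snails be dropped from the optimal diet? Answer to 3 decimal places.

At the threshold, the rate on abalone alone equals the profitability of turban snails: λ·259/(1 + λ·2.34) = 547/7.65 = 71.5.
Rearranging, λ(259 − 71.5×2.34) = 71.5, so λ = 71.5/91.68 = 0.7799 per min.

0.780 per min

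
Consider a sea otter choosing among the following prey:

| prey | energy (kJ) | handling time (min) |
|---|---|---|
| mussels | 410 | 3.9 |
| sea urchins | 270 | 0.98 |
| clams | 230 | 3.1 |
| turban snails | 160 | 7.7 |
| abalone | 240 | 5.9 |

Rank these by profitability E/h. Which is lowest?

Profitability E/h (kJ/min): mussels = 410/3.9 = 105, sea urchins = 270/0.98 = 276, clams = 230/3.1 = 74.2, turban snails = 160/7.7 = 20.8, abalone = 240/5.9 = 40.7.
Ranked: sea urchins > mussels > clams > abalone > turban snails.

turban snails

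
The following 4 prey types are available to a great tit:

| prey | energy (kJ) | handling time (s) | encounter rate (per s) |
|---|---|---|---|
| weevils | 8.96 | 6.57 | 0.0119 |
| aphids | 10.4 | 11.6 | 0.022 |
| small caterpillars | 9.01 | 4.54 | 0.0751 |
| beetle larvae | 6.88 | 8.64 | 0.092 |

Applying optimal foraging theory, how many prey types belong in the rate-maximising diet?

E/h in descending order: small caterpillars 1.98, weevils 1.36, aphids 0.897, beetle larvae 0.796 kJ/s. The optimal diet is the largest prefix of this list for which every included type satisfies E_i/h_i > R on the types above it.
Rate on top 1: 0.5046. weevils: 1.36 > 0.5046 → include.
Rate on top 2: 0.5519. aphids: 0.897 > 0.5519 → include.
Rate on top 3: 0.6045. beetle larvae: 0.796 > 0.6045 → include.
Optimal diet: small caterpillars, weevils, aphids, beetle larvae — 4 of 4 types.

4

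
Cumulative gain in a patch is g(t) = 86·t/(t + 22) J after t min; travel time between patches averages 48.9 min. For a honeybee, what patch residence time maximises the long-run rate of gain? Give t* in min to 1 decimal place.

32.8 min

By the marginal value theorem, leave when the instantaneous gain rate g'(t) equals the habitat-wide average g(t)/(T + t).
g'(t) = 86·22/(t + 22)². Setting 86·22/(t+22)² = 86t/[(t+22)(48.9+t)] gives 22(48.9+t) = t(t+22), so t² = 22×48.9 = 1076.
t* = √1076 = 32.8 min.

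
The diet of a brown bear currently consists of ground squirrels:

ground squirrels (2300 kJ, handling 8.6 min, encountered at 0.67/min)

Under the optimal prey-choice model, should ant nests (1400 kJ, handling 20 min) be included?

No

Current rate: (0.67×2300)/(1 + 0.67×8.6) = 227.9 kJ/min.
Profitability of ant nests: 1400/20 = 70 kJ/min.
70 < 227.9, so adding ant nests would lower the average — exclude it.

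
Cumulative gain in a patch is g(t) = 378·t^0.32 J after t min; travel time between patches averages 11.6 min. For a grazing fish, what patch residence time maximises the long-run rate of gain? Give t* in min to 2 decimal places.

5.46 min

Maximise g(t)/(T+t): set derivative to zero → g'(t)(T+t) = g(t).
g'(t) = 0.32·378·t^-0.68. Setting 0.32·378·t^-0.68 = 378·t^0.32/(11.6+t) gives 0.32(11.6+t) = t, so 0.68·t = 0.32×11.6.
t* = 0.32×11.6/0.68 = 5.459 min.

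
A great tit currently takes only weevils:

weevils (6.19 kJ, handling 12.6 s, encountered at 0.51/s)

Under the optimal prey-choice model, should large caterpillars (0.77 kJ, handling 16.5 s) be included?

No

On weevils alone, R = ΣλE/(1+Σλh) = 3.157/7.426 = 0.4251 kJ/s.
large caterpillars: E/h = 0.77/16.5 = 0.04667 kJ/s.
Since 0.04667 < R, time spent handling large caterpillars is better spent searching.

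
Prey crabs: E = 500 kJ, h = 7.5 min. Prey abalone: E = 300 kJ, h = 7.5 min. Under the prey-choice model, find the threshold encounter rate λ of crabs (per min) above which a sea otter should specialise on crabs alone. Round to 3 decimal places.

Drop abalone once their profitability E₂/h₂ falls below the rate achievable on crabs alone: E₂/h₂ = λE₁/(1 + λh₁).
Solve for λ: λE₁h₂ = E₂(1 + λh₁) → λ(E₁h₂ − E₂h₁) = E₂ → λ = E₂/(E₁h₂ − E₂h₁).
λ = 300/(500×7.5 − 300×7.5) = 300/1500 = 0.2 per min.

0.200 per min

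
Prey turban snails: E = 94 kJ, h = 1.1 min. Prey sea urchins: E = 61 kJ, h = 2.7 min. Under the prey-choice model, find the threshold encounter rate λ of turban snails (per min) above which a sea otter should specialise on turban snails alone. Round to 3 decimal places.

At the threshold, the rate on turban snails alone equals the profitability of sea urchins: λ·94/(1 + λ·1.1) = 61/2.7 = 22.59.
Rearranging, λ(94 − 22.59×1.1) = 22.59, so λ = 22.59/69.15 = 0.3267 per min.

0.327 per min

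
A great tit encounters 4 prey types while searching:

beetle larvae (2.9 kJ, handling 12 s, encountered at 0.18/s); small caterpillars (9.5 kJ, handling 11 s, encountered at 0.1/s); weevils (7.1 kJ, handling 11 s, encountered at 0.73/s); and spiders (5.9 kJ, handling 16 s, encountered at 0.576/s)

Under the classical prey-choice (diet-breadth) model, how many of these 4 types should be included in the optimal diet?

2

E/h in descending order: small caterpillars 0.864, weevils 0.645, spiders 0.369, beetle larvae 0.242 kJ/s. The optimal diet is the largest prefix of this list for which every included type satisfies E_i/h_i > R on the types above it.
Rate on top 1: 0.4524. weevils: 0.645 > 0.4524 → include.
Rate on top 2: 0.6054. spiders: 0.369 < 0.6054 → exclude; stop.
Optimal diet: small caterpillars, weevils — 2 of 4 types.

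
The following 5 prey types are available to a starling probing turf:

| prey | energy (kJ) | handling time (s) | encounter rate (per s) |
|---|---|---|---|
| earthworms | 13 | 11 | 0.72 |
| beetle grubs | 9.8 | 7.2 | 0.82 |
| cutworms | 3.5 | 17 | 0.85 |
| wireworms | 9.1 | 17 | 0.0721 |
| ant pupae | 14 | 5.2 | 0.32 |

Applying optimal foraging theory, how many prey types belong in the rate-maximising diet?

1

E/h in descending order: ant pupae 2.69, beetle grubs 1.36, earthworms 1.18, wireworms 0.535, cutworms 0.206 kJ/s. The optimal diet is the largest prefix of this list for which every included type satisfies E_i/h_i > R on the types above it.
Rate on top 1: 1.682. beetle grubs: 1.36 < 1.682 → exclude; stop.
Optimal diet: ant pupae — 1 of 5 types.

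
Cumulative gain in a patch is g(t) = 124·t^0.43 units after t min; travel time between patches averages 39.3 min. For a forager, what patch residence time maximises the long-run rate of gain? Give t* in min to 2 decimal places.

Maximise g(t)/(T+t): set derivative to zero → g'(t)(T+t) = g(t).
g'(t) = 0.43·124·t^-0.57. Setting 0.43·124·t^-0.57 = 124·t^0.43/(39.3+t) gives 0.43(39.3+t) = t, so 0.57·t = 0.43×39.3.
t* = 0.43×39.3/0.57 = 29.65 min.

29.65 min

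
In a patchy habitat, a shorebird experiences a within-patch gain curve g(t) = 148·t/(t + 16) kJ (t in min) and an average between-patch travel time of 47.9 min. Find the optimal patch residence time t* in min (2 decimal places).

27.68 min

Optimal t* satisfies g'(t*) = g(t*)/(T + t*).
g'(t) = 148·16/(t + 16)². Setting 148·16/(t+16)² = 148t/[(t+16)(47.9+t)] gives 16(47.9+t) = t(t+16), so t² = 16×47.9 = 766.4.
t* = √766.4 = 27.68 min.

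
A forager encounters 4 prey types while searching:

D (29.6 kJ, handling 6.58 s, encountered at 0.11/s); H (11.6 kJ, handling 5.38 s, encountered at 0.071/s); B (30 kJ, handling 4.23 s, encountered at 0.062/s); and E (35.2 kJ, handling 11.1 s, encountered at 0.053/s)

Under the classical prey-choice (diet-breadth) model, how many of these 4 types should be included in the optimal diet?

Profitabilities (E/h, kJ/s): B 7.09, D 4.5, E 3.17, H 2.16. Add prey in this order while the next type's profitability exceeds the intake rate on those already taken.
Rate on top 1: 1.474. D: 4.5 > 1.474 → include.
Rate on top 2: 2.576. E: 3.17 > 2.576 → include.
Rate on top 3: 2.712. H: 2.16 < 2.712 → exclude; stop.
Optimal diet: B, D, E — 3 of 4 types.

3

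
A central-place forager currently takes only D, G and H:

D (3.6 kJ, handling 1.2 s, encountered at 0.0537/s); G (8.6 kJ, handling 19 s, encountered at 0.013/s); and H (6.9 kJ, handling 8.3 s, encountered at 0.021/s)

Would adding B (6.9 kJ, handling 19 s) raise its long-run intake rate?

Yes

Current rate: (0.0537×3.6 + 0.013×8.6 + 0.021×6.9)/(1 + 0.0537×1.2 + 0.013×19 + 0.021×8.3) = 0.3029 kJ/s.
B: E/h = 6.9/19 = 0.3632 kJ/s.
Since 0.3632 > R, including B increases the long-run rate.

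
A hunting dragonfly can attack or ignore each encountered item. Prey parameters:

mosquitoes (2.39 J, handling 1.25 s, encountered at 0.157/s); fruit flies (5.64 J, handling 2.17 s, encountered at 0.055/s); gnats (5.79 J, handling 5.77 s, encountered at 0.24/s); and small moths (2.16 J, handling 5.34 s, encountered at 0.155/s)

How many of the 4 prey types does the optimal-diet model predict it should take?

3

E/h in descending order: fruit flies 2.6, mosquitoes 1.91, gnats 1, small moths 0.404 J/s. The optimal diet is the largest prefix of this list for which every included type satisfies E_i/h_i > R on the types above it.
Rate on top 1: 0.2771. mosquitoes: 1.91 > 0.2771 → include.
Rate on top 2: 0.521. gnats: 1 > 0.521 → include.
Rate on top 3: 0.7684. small moths: 0.404 < 0.7684 → exclude; stop.
Optimal diet: fruit flies, mosquitoes, gnats — 3 of 4 types.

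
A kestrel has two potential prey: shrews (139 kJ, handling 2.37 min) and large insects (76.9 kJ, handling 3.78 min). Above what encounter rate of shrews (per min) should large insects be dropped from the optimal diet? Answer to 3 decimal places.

The zero-one rule: include large insects iff E₂/h₂ > λE₁/(1+λh₁). Equality gives the switch point.
λE₁h₂ = E₂ + λE₂h₁ ⇒ λ = E₂/(E₁h₂ − E₂h₁) = 76.9/(525.4 − 182.3) = 0.2241 per min.

0.224 per min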